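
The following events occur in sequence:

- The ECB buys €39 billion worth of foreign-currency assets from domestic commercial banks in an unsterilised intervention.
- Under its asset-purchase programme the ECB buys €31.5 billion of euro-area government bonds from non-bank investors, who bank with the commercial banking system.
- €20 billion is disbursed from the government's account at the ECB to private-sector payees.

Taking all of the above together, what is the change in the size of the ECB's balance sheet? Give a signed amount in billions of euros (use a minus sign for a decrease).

FX purchase €39 billion: an ECB asset is acquired → +€39B.
Asset purchase (from non-banks) €31.5 billion: an ECB asset is acquired → +€31.5B.
Government spending €20 billion: only the composition of liabilities changes → 0.
Net: 39 + 31.5 + 0 = +€70.5 billion.

+€70.5 billion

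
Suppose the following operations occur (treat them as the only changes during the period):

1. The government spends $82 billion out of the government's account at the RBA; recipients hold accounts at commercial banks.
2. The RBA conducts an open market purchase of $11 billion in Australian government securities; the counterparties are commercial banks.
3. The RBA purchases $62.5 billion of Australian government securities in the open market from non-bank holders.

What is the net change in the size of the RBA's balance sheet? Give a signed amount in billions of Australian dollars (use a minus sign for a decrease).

+$73.5 billion

Government spending $82 billion: only the composition of liabilities changes → 0.
OMO purchase (from banks) $11 billion: an RBA asset is acquired → +$11B.
Asset purchase (from non-banks) $62.5 billion: an RBA asset is acquired → +$62.5B.
Net: 0 + 11 + 62.5 = +$73.5 billion.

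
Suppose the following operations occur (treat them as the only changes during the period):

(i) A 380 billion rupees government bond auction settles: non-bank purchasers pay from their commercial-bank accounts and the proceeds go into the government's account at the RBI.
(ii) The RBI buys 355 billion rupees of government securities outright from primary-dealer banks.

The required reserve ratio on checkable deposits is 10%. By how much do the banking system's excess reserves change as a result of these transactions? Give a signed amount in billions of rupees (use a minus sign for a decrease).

+13 billion

Government account inflow 380 billion rupees: reserves −380B, deposits −380B.
OMO purchase (from banks) 355 billion rupees: reserves +355B, deposits 0.
Totals: Δreserves = −25B, Δdeposits = −380B.
Δrequired reserves = 10% × −380B = −38B.
Δexcess reserves = Δreserves − Δrequired = −25B − (−38B) = +13 billion.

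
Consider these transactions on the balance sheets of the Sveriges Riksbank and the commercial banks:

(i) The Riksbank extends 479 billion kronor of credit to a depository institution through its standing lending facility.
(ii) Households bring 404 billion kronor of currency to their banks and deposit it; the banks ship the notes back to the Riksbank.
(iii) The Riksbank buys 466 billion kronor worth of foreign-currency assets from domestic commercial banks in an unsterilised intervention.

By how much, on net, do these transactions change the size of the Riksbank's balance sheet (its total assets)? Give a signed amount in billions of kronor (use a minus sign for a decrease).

+945 billion

Discount-window loan 479 billion kronor: a Riksbank asset is acquired → +479B.
Currency deposit 404 billion kronor: only the composition of liabilities changes → 0.
FX purchase 466 billion kronor: a Riksbank asset is acquired → +466B.
Net: 479 + 0 + 466 = +945 billion.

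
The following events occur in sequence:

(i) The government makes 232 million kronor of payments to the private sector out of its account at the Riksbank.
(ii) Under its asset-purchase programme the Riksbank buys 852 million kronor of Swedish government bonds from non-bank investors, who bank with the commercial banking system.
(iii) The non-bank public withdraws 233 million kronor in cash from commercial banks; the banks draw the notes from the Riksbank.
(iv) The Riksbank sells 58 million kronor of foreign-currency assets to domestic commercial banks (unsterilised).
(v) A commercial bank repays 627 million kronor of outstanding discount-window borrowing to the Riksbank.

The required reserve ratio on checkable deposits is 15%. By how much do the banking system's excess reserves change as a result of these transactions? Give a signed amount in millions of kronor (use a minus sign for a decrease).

Government spending 232 million kronor: reserves +232M, deposits +232M.
Asset purchase (from non-banks) 852 million kronor: reserves +852M, deposits +852M.
Currency withdrawal 233 million kronor: reserves −233M, deposits −233M.
FX sale 58 million kronor: reserves −58M, deposits 0.
Discount-window repayment 627 million kronor: reserves −627M, deposits 0.
Totals: Δreserves = +166M, Δdeposits = +851M.
Δrequired reserves = 15% × +851M = +127.65M.
Δexcess reserves = Δreserves − Δrequired = +166M − (+127.65M) = +38.35 million.

+38.35 million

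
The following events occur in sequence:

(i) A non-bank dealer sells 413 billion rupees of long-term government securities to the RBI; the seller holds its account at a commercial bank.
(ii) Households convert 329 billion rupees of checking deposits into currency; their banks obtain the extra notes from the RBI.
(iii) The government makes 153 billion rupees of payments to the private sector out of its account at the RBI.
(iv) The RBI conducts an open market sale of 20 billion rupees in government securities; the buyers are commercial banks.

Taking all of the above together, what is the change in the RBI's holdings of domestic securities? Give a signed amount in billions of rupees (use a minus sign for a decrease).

Asset purchase (from non-banks) 413 billion rupees: securities added to the RBI's portfolio → +413B.
Currency withdrawal 329 billion rupees: the RBI's securities portfolio is untouched → 0.
Government spending 153 billion rupees: the RBI's securities portfolio is untouched → 0.
OMO sale (to banks) 20 billion rupees: securities removed from the RBI's portfolio → −20B.
Net: 413 + 0 + 0 − 20 = +393 billion.

+393 billion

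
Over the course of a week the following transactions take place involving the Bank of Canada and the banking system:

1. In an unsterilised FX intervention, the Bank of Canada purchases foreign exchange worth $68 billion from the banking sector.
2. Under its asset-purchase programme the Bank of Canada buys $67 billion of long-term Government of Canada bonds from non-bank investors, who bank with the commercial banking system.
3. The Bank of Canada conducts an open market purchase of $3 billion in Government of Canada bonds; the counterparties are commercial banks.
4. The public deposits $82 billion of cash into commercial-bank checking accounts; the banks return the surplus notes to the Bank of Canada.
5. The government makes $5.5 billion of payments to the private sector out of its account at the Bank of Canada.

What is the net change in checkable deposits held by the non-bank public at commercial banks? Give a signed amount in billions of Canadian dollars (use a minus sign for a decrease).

FX purchase $68 billion: the counterparty is a bank, so public deposits are unchanged → 0.
Asset purchase (from non-banks) $67 billion: non-bank counterparties' bank balances rise → +$67B.
OMO purchase (from banks) $3 billion: the counterparty is a bank, so public deposits are unchanged → 0.
Currency deposit $82 billion: non-bank counterparties' bank balances rise → +$82B.
Government spending $5.5 billion: non-bank counterparties' bank balances rise → +$5.5B.
Net: 0 + 67 + 0 + 82 + 5.5 = +$154.5 billion.

+$154.5 billion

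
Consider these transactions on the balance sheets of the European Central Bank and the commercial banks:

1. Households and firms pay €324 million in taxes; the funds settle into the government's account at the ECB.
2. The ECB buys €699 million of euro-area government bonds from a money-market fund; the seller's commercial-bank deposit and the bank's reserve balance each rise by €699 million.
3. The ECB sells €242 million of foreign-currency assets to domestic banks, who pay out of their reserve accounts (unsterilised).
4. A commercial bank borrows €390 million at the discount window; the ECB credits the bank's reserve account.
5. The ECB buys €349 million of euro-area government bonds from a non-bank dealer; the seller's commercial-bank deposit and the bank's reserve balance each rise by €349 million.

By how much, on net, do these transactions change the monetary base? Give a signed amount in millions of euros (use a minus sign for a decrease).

+€872 million

Government account inflow €324 million: reserves shift to a non-base liability → −€324M.
Asset purchase (from non-banks) €699 million: ECB balance sheet expands → +€699M.
FX sale €242 million: ECB balance sheet contracts → −€242M.
Discount-window loan €390 million: ECB balance sheet expands → +€390M.
Asset purchase (from non-banks) €349 million: ECB balance sheet expands → +€349M.
Net: −324 + 699 − 242 + 390 + 349 = +€872 million.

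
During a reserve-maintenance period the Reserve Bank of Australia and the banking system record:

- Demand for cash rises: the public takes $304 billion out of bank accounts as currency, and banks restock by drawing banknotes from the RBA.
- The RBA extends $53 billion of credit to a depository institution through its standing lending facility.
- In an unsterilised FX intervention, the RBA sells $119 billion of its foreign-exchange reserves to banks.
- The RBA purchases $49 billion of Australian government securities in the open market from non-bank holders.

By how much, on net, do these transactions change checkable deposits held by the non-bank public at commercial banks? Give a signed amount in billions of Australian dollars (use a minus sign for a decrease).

-$255 billion

RBA balance sheet:
  Assets:      Securities +$49B, Loans to banks +$53B, Foreign assets −$119B
  Liabilities: Bank reserves −$321B, Currency in circulation +$304B
Commercial banking system:
  Assets:      Reserves at CB −$321B, Foreign assets +$119B
  Liabilities: Checkable deposits −$255B, Borrowings from CB +$53B
So the change in checkable deposits held by the non-bank public at commercial banks is -$255 billion.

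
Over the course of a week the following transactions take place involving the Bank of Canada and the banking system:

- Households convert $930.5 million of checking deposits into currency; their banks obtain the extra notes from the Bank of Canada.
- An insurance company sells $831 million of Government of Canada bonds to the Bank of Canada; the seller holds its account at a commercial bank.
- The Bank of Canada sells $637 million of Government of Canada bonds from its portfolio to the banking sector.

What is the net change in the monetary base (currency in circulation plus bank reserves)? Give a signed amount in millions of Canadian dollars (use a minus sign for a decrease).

+$194 million

Currency withdrawal $930.5 million: just a shift between currency and reserves — both are base money → 0.
Asset purchase (from non-banks) $831 million: Bank of Canada balance sheet expands → +$831M.
OMO sale (to banks) $637 million: Bank of Canada balance sheet contracts → −$637M.
Net: 0 + 831 − 637 = +$194 million.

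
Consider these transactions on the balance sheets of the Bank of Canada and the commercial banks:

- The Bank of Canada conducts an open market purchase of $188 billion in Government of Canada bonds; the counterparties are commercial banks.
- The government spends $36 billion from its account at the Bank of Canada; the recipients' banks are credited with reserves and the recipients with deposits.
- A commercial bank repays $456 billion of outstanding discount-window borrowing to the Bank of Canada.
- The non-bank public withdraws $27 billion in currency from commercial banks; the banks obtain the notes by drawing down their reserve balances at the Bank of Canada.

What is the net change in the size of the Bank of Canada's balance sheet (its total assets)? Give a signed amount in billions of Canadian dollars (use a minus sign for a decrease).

-$268 billion

OMO purchase (from banks) $188 billion: a Bank of Canada asset is acquired → +$188B.
Government spending $36 billion: only the composition of liabilities changes → 0.
Discount-window repayment $456 billion: a Bank of Canada asset is shed → −$456B.
Currency withdrawal $27 billion: only the composition of liabilities changes → 0.
Net: 188 + 0 − 456 + 0 = -$268 billion.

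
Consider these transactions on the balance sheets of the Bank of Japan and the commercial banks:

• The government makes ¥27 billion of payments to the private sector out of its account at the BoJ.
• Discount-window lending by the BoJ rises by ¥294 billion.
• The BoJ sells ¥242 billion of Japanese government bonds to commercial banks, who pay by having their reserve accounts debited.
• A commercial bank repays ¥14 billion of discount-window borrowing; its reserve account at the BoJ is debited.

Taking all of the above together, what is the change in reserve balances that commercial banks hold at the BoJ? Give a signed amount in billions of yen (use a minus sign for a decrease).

+¥65 billion

BoJ balance sheet:
  Assets:      Securities −¥242B, Loans to banks +¥280B
  Liabilities: Bank reserves +¥65B, Government deposits −¥27B
So the change in reserve balances that commercial banks hold at the BoJ is +¥65 billion.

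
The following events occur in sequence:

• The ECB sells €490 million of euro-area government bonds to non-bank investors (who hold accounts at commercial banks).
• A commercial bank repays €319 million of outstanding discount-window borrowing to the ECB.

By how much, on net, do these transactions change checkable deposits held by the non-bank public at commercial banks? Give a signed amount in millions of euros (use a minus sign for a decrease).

Asset sale (to non-banks) €490 million: non-bank counterparties' bank balances fall → −€490M.
Discount-window repayment €319 million: the counterparty is a bank, so public deposits are unchanged → 0.
Net: −490 + 0 = -€490 million.

-€490 million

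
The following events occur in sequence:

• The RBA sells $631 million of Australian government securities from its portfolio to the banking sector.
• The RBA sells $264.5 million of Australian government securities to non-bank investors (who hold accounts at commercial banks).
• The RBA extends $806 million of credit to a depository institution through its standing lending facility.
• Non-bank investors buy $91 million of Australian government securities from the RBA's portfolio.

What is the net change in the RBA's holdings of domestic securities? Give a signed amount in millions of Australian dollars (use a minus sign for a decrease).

-$986.5 million

OMO sale (to banks) $631 million: securities removed from the RBA's portfolio → −$631M.
Asset sale (to non-banks) $264.5 million: securities removed from the RBA's portfolio → −$264.5M.
Discount-window loan $806 million: the RBA's securities portfolio is untouched → 0.
Asset sale (to non-banks) $91 million: securities removed from the RBA's portfolio → −$91M.
Net: −631 − 264.5 + 0 − 91 = -$986.5 million.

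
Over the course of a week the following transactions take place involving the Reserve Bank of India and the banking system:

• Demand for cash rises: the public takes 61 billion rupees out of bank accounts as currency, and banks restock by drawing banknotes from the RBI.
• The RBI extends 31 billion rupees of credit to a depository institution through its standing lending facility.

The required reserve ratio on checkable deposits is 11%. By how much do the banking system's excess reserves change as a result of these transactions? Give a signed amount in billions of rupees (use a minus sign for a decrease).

-23.29 billion

Currency withdrawal 61 billion rupees: reserves −61B, deposits −61B.
Discount-window loan 31 billion rupees: reserves +31B, deposits 0.
Totals: Δreserves = −30B, Δdeposits = −61B.
Δrequired reserves = 11% × −61B = −6.71B.
Δexcess reserves = Δreserves − Δrequired = −30B − (−6.71B) = -23.29 billion.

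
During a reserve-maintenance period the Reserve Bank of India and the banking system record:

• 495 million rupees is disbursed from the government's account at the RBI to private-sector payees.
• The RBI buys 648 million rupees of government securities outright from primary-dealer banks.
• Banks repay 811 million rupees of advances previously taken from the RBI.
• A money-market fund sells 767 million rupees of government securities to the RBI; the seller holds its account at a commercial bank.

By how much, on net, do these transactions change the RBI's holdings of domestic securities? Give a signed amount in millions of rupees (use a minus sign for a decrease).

Government spending 495 million rupees: the RBI's securities portfolio is untouched → 0.
OMO purchase (from banks) 648 million rupees: securities added to the RBI's portfolio → +648M.
Discount-window repayment 811 million rupees: the RBI's securities portfolio is untouched → 0.
Asset purchase (from non-banks) 767 million rupees: securities added to the RBI's portfolio → +767M.
Net: 0 + 648 + 0 + 767 = +1415 million.

+1415 million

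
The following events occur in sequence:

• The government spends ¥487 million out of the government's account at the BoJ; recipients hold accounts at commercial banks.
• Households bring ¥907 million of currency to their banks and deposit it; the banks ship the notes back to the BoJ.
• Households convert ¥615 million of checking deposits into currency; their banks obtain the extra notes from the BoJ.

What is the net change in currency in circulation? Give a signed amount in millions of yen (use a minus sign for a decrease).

-¥292 million

BoJ balance sheet:
  Assets:      no change
  Liabilities: Bank reserves +¥779M, Currency in circulation −¥292M, Government deposits −¥487M
Commercial banking system:
  Assets:      Reserves at CB +¥779M
  Liabilities: Checkable deposits +¥779M
So the change in currency in circulation is -¥292 million.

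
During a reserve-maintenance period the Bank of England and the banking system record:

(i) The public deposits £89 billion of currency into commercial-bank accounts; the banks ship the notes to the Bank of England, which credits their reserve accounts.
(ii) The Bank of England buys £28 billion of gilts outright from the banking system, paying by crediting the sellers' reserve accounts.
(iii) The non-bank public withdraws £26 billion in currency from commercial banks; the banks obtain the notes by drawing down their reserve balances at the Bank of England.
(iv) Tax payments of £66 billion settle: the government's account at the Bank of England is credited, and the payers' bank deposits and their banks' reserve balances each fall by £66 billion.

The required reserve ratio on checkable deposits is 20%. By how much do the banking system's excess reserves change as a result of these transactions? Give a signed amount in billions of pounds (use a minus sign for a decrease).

Currency deposit £89 billion: reserves +£89B, deposits +£89B.
OMO purchase (from banks) £28 billion: reserves +£28B, deposits 0.
Currency withdrawal £26 billion: reserves −£26B, deposits −£26B.
Government account inflow £66 billion: reserves −£66B, deposits −£66B.
Totals: Δreserves = +£25B, Δdeposits = −£3B.
Δrequired reserves = 20% × −£3B = −£0.6B.
Δexcess reserves = Δreserves − Δrequired = +£25B − (−£0.6B) = +£25.6 billion.

+£25.6 billion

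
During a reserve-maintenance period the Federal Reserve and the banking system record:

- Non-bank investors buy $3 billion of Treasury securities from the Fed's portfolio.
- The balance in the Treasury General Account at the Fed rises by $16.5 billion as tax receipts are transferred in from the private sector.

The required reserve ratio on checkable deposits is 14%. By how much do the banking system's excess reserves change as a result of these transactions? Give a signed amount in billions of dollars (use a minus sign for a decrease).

-$16.77 billion

Asset sale (to non-banks) $3 billion: reserves −$3B, deposits −$3B.
Government account inflow $16.5 billion: reserves −$16.5B, deposits −$16.5B.
Totals: Δreserves = −$19.5B, Δdeposits = −$19.5B.
Δrequired reserves = 14% × −$19.5B = −$2.73B.
Δexcess reserves = Δreserves − Δrequired = −$19.5B − (−$2.73B) = -$16.77 billion.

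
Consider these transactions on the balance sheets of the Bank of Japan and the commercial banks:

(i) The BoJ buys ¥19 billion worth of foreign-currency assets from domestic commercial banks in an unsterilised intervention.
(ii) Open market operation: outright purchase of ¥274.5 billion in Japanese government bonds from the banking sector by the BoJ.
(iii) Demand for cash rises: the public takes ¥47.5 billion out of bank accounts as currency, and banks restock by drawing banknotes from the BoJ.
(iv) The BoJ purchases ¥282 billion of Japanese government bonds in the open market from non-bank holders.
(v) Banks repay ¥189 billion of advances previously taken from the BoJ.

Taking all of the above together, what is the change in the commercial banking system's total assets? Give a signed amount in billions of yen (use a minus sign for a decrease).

BoJ balance sheet:
  Assets:      Securities +¥556.5B, Loans to banks −¥189B, Foreign assets +¥19B
  Liabilities: Bank reserves +¥339B, Currency in circulation +¥47.5B
Commercial banking system:
  Assets:      Reserves at CB +¥339B, Securities −¥274.5B, Foreign assets −¥19B
  Liabilities: Checkable deposits +¥234.5B, Borrowings from CB −¥189B
Change in total bank assets = +¥45.5 billion.

+¥45.5 billion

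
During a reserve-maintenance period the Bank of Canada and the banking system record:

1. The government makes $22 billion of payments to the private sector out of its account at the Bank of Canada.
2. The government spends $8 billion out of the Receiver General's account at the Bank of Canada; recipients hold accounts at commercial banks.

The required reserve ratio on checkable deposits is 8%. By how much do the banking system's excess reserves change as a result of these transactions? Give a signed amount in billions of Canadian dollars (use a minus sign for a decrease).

+$27.6 billion

Government spending $22 billion: reserves +$22B, deposits +$22B.
Government spending $8 billion: reserves +$8B, deposits +$8B.
Totals: Δreserves = +$30B, Δdeposits = +$30B.
Δrequired reserves = 8% × +$30B = +$2.4B.
Δexcess reserves = Δreserves − Δrequired = +$30B − (+$2.4B) = +$27.6 billion.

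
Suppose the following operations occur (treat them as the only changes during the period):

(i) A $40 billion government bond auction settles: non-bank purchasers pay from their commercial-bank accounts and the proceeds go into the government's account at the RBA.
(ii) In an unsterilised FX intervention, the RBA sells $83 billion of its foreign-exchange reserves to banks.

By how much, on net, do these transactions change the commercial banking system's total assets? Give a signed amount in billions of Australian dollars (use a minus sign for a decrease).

-$40 billion

RBA balance sheet:
  Assets:      Foreign assets −$83B
  Liabilities: Bank reserves −$123B, Government deposits +$40B
Commercial banking system:
  Assets:      Reserves at CB −$123B, Foreign assets +$83B
  Liabilities: Checkable deposits −$40B
Change in total bank assets = -$40 billion.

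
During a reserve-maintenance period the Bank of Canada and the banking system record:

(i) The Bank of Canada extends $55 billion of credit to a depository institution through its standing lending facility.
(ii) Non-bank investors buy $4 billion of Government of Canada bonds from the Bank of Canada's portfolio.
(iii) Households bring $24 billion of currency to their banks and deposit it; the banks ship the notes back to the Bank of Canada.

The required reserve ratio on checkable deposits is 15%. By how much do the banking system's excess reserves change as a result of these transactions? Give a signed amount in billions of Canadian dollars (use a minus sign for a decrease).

+$72 billion

Discount-window loan $55 billion: reserves +$55B, deposits 0.
Asset sale (to non-banks) $4 billion: reserves −$4B, deposits −$4B.
Currency deposit $24 billion: reserves +$24B, deposits +$24B.
Totals: Δreserves = +$75B, Δdeposits = +$20B.
Δrequired reserves = 15% × +$20B = +$3B.
Δexcess reserves = Δreserves − Δrequired = +$75B − (+$3B) = +$72 billion.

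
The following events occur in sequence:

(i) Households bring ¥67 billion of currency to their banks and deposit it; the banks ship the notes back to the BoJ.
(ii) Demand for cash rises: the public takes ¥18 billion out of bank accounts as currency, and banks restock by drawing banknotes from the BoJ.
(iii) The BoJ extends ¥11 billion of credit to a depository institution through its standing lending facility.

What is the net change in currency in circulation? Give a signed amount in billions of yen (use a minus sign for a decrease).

BoJ balance sheet:
  Assets:      Loans to banks +¥11B
  Liabilities: Bank reserves +¥60B, Currency in circulation −¥49B
Commercial banking system:
  Assets:      Reserves at CB +¥60B
  Liabilities: Checkable deposits +¥49B, Borrowings from CB +¥11B
So the change in currency in circulation is -¥49 billion.

-¥49 billion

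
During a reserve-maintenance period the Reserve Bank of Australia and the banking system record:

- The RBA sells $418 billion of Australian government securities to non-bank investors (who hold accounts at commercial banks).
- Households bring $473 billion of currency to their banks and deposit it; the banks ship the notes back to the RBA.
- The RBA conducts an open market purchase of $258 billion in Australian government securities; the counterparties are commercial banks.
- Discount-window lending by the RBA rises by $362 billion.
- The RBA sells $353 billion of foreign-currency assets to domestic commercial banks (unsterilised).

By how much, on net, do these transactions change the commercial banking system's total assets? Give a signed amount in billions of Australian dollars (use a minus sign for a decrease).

Asset sale (to non-banks) $418 billion: bank balance sheets shrink → −$418B.
Currency deposit $473 billion: bank balance sheets expand → +$473B.
OMO purchase (from banks) $258 billion: just an asset swap on bank balance sheets → 0.
Discount-window loan $362 billion: bank balance sheets expand → +$362B.
FX sale $353 billion: just an asset swap on bank balance sheets → 0.
Net: −418 + 473 + 0 + 362 + 0 = +$417 billion.

+$417 billion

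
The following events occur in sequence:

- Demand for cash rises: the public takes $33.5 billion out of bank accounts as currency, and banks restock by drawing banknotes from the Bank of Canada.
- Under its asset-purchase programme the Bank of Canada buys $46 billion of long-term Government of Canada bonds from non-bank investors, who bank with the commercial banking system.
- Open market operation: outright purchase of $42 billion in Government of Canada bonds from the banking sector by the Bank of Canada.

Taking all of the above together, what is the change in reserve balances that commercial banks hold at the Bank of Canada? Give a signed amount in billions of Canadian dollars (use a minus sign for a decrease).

Currency withdrawal $33.5 billion: banks swap reserves for currency → −$33.5B.
Asset purchase (from non-banks) $46 billion: the Bank of Canada pays by crediting reserve accounts → +$46B.
OMO purchase (from banks) $42 billion: the Bank of Canada pays by crediting reserve accounts → +$42B.
Net: −33.5 + 46 + 42 = +$54.5 billion.

+$54.5 billion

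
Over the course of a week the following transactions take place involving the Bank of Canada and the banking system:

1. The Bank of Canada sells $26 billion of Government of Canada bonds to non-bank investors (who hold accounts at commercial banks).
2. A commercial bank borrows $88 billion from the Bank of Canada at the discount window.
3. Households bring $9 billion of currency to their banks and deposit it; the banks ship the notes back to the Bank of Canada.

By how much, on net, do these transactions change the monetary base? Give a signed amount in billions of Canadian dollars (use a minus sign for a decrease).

+$62 billion

Bank of Canada balance sheet:
  Assets:      Securities −$26B, Loans to banks +$88B
  Liabilities: Bank reserves +$71B, Currency in circulation −$9B
Commercial banking system:
  Assets:      Reserves at CB +$71B
  Liabilities: Checkable deposits −$17B, Borrowings from CB +$88B
Monetary base = currency + reserves: −$9B + (+$71B) = +$62 billion.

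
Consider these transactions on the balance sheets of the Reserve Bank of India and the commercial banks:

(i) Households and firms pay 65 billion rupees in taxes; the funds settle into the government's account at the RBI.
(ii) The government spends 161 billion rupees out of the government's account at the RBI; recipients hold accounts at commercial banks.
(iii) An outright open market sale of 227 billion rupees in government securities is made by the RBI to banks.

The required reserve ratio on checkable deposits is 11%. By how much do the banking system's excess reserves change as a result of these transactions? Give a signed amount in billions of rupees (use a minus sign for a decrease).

-141.56 billion

Government account inflow 65 billion rupees: reserves −65B, deposits −65B.
Government spending 161 billion rupees: reserves +161B, deposits +161B.
OMO sale (to banks) 227 billion rupees: reserves −227B, deposits 0.
Totals: Δreserves = −131B, Δdeposits = +96B.
Δrequired reserves = 11% × +96B = +10.56B.
Δexcess reserves = Δreserves − Δrequired = −131B − (+10.56B) = -141.56 billion.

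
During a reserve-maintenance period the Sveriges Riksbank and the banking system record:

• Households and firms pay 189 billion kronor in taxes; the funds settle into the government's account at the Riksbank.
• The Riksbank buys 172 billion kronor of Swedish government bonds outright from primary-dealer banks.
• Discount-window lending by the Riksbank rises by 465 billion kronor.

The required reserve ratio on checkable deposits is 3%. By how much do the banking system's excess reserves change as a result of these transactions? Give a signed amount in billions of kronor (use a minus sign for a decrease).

+453.67 billion

Government account inflow 189 billion kronor: reserves −189B, deposits −189B.
OMO purchase (from banks) 172 billion kronor: reserves +172B, deposits 0.
Discount-window loan 465 billion kronor: reserves +465B, deposits 0.
Totals: Δreserves = +448B, Δdeposits = −189B.
Δrequired reserves = 3% × −189B = −5.67B.
Δexcess reserves = Δreserves − Δrequired = +448B − (−5.67B) = +453.67 billion.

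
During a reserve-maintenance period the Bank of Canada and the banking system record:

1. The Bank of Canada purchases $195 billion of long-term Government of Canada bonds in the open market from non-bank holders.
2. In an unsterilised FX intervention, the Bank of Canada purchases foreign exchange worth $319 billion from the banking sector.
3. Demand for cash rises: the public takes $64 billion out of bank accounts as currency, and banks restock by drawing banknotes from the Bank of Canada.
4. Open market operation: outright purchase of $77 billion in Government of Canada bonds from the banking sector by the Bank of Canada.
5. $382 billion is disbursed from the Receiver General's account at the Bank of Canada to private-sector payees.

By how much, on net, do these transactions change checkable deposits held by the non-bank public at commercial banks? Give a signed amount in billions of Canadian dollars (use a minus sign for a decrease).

+$513 billion

Asset purchase (from non-banks) $195 billion: non-bank counterparties' bank balances rise → +$195B.
FX purchase $319 billion: the counterparty is a bank, so public deposits are unchanged → 0.
Currency withdrawal $64 billion: non-bank counterparties' bank balances fall → −$64B.
OMO purchase (from banks) $77 billion: the counterparty is a bank, so public deposits are unchanged → 0.
Government spending $382 billion: non-bank counterparties' bank balances rise → +$382B.
Net: 195 + 0 − 64 + 0 + 382 = +$513 billion.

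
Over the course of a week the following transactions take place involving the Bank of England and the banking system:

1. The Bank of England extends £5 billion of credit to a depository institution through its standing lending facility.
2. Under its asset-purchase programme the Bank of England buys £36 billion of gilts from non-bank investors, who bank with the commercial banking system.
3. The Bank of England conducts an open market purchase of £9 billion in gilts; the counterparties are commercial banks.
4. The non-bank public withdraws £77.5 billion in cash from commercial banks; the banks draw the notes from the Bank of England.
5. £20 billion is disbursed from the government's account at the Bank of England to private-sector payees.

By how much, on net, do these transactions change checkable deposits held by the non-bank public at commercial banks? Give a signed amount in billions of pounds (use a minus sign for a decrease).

Discount-window loan £5 billion: the counterparty is a bank, so public deposits are unchanged → 0.
Asset purchase (from non-banks) £36 billion: non-bank counterparties' bank balances rise → +£36B.
OMO purchase (from banks) £9 billion: the counterparty is a bank, so public deposits are unchanged → 0.
Currency withdrawal £77.5 billion: non-bank counterparties' bank balances fall → −£77.5B.
Government spending £20 billion: non-bank counterparties' bank balances rise → +£20B.
Net: 0 + 36 + 0 − 77.5 + 20 = -£21.5 billion.

-£21.5 billion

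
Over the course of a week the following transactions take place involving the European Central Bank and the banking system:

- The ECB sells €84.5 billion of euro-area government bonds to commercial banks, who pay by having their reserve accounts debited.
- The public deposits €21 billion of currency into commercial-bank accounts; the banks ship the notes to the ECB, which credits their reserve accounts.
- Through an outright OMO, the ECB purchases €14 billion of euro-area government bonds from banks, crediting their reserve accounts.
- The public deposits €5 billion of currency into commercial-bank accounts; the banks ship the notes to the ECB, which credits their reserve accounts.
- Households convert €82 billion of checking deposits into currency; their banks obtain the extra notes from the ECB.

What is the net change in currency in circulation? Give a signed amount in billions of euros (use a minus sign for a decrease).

+€56 billion

ECB balance sheet:
  Assets:      Securities −€70.5B
  Liabilities: Bank reserves −€126.5B, Currency in circulation +€56B
So the change in currency in circulation is +€56 billion.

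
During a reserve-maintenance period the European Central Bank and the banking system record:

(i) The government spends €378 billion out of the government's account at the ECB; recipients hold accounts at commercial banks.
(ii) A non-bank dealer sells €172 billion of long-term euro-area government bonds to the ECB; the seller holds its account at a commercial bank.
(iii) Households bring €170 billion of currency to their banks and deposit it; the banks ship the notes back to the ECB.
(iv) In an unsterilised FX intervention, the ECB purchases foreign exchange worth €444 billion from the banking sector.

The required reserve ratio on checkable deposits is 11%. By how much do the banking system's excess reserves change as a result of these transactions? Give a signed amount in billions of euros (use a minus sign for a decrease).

Government spending €378 billion: reserves +€378B, deposits +€378B.
Asset purchase (from non-banks) €172 billion: reserves +€172B, deposits +€172B.
Currency deposit €170 billion: reserves +€170B, deposits +€170B.
FX purchase €444 billion: reserves +€444B, deposits 0.
Totals: Δreserves = +€1164B, Δdeposits = +€720B.
Δrequired reserves = 11% × +€720B = +€79.2B.
Δexcess reserves = Δreserves − Δrequired = +€1164B − (+€79.2B) = +€1084.8 billion.

+€1084.8 billion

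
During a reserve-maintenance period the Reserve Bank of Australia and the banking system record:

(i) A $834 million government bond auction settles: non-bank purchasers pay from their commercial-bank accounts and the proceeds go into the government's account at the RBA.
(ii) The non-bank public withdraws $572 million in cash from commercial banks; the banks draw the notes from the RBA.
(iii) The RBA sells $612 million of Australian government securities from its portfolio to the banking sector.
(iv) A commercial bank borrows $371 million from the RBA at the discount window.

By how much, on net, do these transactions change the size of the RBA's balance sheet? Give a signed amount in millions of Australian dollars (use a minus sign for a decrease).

RBA balance sheet:
  Assets:      Securities −$612M, Loans to banks +$371M
  Liabilities: Bank reserves −$1647M, Currency in circulation +$572M, Government deposits +$834M
Commercial banking system:
  Assets:      Reserves at CB −$1647M, Securities +$612M
  Liabilities: Checkable deposits −$1406M, Borrowings from CB +$371M
Change in total RBA assets = -$241 million.

-$241 million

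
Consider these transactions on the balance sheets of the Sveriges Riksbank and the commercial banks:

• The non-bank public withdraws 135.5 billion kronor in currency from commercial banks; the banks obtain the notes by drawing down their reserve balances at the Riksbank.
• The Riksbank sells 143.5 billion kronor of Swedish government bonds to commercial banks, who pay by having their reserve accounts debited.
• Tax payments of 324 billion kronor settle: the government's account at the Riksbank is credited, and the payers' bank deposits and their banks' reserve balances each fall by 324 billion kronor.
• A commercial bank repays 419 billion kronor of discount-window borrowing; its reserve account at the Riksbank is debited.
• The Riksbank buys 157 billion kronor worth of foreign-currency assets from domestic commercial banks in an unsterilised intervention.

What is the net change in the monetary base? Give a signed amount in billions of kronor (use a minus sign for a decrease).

Currency withdrawal 135.5 billion kronor: just a shift between currency and reserves — both are base money → 0.
OMO sale (to banks) 143.5 billion kronor: Riksbank balance sheet contracts → −143.5B.
Government account inflow 324 billion kronor: reserves shift to a non-base liability → −324B.
Discount-window repayment 419 billion kronor: Riksbank balance sheet contracts → −419B.
FX purchase 157 billion kronor: Riksbank balance sheet expands → +157B.
Net: 0 − 143.5 − 324 − 419 + 157 = -729.5 billion.

-729.5 billion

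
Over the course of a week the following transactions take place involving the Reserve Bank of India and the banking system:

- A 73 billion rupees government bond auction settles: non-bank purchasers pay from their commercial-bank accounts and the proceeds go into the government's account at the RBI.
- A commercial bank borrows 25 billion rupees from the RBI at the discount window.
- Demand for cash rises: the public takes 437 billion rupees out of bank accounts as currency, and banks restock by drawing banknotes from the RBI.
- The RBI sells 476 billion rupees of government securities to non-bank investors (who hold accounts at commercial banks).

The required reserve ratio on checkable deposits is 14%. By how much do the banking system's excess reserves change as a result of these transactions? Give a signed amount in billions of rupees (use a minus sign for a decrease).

Government account inflow 73 billion rupees: reserves −73B, deposits −73B.
Discount-window loan 25 billion rupees: reserves +25B, deposits 0.
Currency withdrawal 437 billion rupees: reserves −437B, deposits −437B.
Asset sale (to non-banks) 476 billion rupees: reserves −476B, deposits −476B.
Totals: Δreserves = −961B, Δdeposits = −986B.
Δrequired reserves = 14% × −986B = −138.04B.
Δexcess reserves = Δreserves − Δrequired = −961B − (−138.04B) = -822.96 billion.

-822.96 billion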